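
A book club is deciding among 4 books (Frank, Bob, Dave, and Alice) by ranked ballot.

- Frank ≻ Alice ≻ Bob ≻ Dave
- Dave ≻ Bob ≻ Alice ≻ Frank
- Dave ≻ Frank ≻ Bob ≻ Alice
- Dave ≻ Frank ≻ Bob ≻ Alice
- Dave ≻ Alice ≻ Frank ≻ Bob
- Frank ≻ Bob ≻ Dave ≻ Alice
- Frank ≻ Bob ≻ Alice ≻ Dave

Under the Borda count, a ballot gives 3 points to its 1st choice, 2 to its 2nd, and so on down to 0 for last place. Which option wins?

Borda scores:
  Frank: 3 + 0 + 2 + 2 + 1 + 3 + 3 = 14
  Bob: 1 + 2 + 1 + 1 + 0 + 2 + 2 = 9
  Dave: 0 + 3 + 3 + 3 + 3 + 1 + 0 = 13
  Alice: 2 + 1 + 0 + 0 + 2 + 0 + 1 = 6
Frank has the highest total.

Frank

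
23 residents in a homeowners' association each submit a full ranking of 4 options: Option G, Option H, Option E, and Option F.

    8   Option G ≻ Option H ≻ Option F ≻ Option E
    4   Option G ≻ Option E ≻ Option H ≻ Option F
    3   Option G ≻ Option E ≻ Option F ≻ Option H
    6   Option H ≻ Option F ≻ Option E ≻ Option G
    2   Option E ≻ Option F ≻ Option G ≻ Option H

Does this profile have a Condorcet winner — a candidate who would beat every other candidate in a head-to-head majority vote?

Head-to-head results (23 voters total):
Option G vs Option H: Option G wins 17–6.
Option G vs Option E: Option G wins 15–8.
Option G vs Option F: Option G wins 15–8.
Option H vs Option E: Option H wins 14–9.
Option H vs Option F: Option H wins 18–5.
Option E vs Option F: Option F wins 14–9.
Option G beats each rival — Option H (17–6), Option E (15–8), Option F (15–8) — so Option G is the Condorcet winner.

Yes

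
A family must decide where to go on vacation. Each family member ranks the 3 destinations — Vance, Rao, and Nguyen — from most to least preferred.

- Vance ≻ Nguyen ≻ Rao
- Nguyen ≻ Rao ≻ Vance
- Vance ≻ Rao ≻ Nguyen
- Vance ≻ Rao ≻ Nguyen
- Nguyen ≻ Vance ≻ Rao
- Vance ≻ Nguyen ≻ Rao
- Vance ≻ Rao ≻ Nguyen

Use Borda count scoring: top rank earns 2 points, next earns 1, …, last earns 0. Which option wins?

Vance

Borda scores:
  Vance: 2 + 0 + 2 + 2 + 1 + 2 + 2 = 11
  Rao: 0 + 1 + 1 + 1 + 0 + 0 + 1 = 4
  Nguyen: 1 + 2 + 0 + 0 + 2 + 1 + 0 = 6
Vance has the highest total.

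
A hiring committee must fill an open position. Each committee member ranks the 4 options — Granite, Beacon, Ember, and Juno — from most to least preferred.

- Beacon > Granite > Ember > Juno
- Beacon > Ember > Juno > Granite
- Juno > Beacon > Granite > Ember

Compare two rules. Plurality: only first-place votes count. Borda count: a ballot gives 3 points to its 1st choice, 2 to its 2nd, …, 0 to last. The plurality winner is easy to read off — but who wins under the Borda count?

Beacon

Plurality first-place counts: Granite 0, Beacon 2, Ember 0, Juno 1 → Beacon.
Borda totals: Granite 3, Beacon 8, Ember 3, Juno 4 → Beacon.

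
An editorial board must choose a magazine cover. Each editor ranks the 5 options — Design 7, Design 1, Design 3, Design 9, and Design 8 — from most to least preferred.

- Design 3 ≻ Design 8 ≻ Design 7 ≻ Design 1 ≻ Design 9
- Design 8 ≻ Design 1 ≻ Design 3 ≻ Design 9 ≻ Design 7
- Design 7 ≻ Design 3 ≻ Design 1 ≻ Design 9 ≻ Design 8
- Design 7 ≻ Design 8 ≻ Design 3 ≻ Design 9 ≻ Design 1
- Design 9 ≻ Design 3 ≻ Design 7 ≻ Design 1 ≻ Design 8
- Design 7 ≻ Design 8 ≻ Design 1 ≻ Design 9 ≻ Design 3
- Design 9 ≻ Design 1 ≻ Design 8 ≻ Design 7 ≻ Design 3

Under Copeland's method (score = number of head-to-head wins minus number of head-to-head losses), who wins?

Design 7

Pairwise results:
  Design 7 vs Design 1: Design 7 wins 5–2.
  Design 7 vs Design 3: Design 7 wins 4–3.
  Design 7 vs Design 9: Design 7 wins 4–3.
  Design 7 vs Design 8: Design 7 wins 4–3.
  Design 1 vs Design 3: Design 3 wins 4–3.
  Design 1 vs Design 9: Design 1 wins 4–3.
  Design 1 vs Design 8: Design 8 wins 4–3.
  Design 3 vs Design 9: Design 3 wins 4–3.
  Design 3 vs Design 8: Design 8 wins 4–3.
  Design 9 vs Design 8: Design 8 wins 4–3.
Copeland scores (wins − losses):
  Design 7: 4 − 0 = 4
  Design 1: 1 − 3 = -2
  Design 3: 2 − 2 = 0
  Design 9: 0 − 4 = -4
  Design 8: 3 − 1 = 2
Design 7 has the best Copeland score.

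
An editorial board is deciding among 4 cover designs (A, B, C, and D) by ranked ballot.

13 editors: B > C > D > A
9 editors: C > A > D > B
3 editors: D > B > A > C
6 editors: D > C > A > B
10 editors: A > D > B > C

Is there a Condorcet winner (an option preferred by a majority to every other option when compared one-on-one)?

Head-to-head results (41 voters total):
A vs B: A wins 25–16.
A vs C: C wins 28–13.
A vs D: D wins 22–19.
B vs C: B wins 26–15.
B vs D: D wins 28–13.
C vs D: C wins 22–19.
No candidate beats all others: A beats B beats C beats A, a majority cycle.

No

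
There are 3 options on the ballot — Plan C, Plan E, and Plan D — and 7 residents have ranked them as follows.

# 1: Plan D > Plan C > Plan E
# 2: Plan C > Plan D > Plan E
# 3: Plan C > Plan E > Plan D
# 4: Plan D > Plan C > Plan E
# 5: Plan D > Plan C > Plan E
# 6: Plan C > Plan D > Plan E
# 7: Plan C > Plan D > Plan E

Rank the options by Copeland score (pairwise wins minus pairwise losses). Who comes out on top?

Pairwise results:
  Plan C vs Plan E: Plan C wins 7–0.
  Plan C vs Plan D: Plan C wins 4–3.
  Plan E vs Plan D: Plan D wins 6–1.
Copeland scores (wins − losses):
  Plan C: 2 − 0 = 2
  Plan E: 0 − 2 = -2
  Plan D: 1 − 1 = 0
Plan C has the best Copeland score.

Plan C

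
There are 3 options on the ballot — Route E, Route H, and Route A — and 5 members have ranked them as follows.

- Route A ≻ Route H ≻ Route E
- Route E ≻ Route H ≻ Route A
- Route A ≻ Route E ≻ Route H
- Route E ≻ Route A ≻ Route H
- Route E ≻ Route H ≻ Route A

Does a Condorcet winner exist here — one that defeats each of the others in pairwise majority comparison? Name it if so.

Route E

Head-to-head results (5 voters total):
Route E vs Route H: Route E wins 4–1.
Route E vs Route A: Route E wins 3–2.
Route H vs Route A: Route A wins 3–2.
Route E beats each rival — Route H (4–1), Route A (3–2) — so Route E is the Condorcet winner.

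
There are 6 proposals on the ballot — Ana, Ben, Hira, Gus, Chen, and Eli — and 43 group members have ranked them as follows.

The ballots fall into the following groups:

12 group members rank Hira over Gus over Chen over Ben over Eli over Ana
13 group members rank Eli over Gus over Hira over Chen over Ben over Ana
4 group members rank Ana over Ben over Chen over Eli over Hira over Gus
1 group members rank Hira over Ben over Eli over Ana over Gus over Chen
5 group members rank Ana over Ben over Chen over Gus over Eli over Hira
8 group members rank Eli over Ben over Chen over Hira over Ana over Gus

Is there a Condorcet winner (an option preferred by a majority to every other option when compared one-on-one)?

Head-to-head results (43 voters total):
Ana vs Ben: Ben wins 34–9.
Ana vs Hira: Hira wins 34–9.
Ana vs Gus: Gus wins 25–18.
Ana vs Chen: Chen wins 33–10.
Ana vs Eli: Eli wins 34–9.
Ben vs Hira: Hira wins 26–17.
Ben vs Gus: Gus wins 25–18.
Ben vs Chen: Chen wins 25–18.
Ben vs Eli: Ben wins 22–21.
Hira vs Gus: Hira wins 25–18.
Hira vs Chen: Hira wins 26–17.
Hira vs Eli: Eli wins 30–13.
Gus vs Chen: Gus wins 26–17.
Gus vs Eli: Eli wins 26–17.
Chen vs Eli: Eli wins 22–21.
No candidate beats all others: Ben beats Eli beats Hira beats Ben, a majority cycle.

No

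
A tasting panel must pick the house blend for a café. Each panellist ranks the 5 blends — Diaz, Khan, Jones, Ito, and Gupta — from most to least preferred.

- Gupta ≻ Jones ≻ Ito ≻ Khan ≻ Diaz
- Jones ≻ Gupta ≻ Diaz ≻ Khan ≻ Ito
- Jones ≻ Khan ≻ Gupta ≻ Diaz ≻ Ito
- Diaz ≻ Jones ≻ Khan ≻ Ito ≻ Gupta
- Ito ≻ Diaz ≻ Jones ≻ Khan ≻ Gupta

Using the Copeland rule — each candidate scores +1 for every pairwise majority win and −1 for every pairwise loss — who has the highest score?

Pairwise results:
  Diaz vs Khan: Diaz wins 3–2.
  Diaz vs Jones: Jones wins 3–2.
  Diaz vs Ito: Diaz wins 3–2.
  Diaz vs Gupta: Gupta wins 3–2.
  Khan vs Jones: Jones wins 5–0.
  Khan vs Ito: Khan wins 3–2.
  Khan vs Gupta: Khan wins 3–2.
  Jones vs Ito: Jones wins 4–1.
  Jones vs Gupta: Jones wins 4–1.
  Ito vs Gupta: Gupta wins 3–2.
Copeland scores (wins − losses):
  Diaz: 2 − 2 = 0
  Khan: 2 − 2 = 0
  Jones: 4 − 0 = 4
  Ito: 0 − 4 = -4
  Gupta: 2 − 2 = 0
Jones has the best Copeland score.

Jones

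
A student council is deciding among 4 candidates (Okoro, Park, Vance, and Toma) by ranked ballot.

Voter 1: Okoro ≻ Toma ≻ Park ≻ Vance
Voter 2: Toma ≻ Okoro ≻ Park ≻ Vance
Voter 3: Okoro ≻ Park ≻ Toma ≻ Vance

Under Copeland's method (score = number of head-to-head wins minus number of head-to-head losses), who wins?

Okoro

Pairwise results:
  Okoro vs Park: Okoro wins 3–0.
  Okoro vs Vance: Okoro wins 3–0.
  Okoro vs Toma: Okoro wins 2–1.
  Park vs Vance: Park wins 3–0.
  Park vs Toma: Toma wins 2–1.
  Vance vs Toma: Toma wins 3–0.
Copeland scores (wins − losses):
  Okoro: 3 − 0 = 3
  Park: 1 − 2 = -1
  Vance: 0 − 3 = -3
  Toma: 2 − 1 = 1
Okoro has the best Copeland score.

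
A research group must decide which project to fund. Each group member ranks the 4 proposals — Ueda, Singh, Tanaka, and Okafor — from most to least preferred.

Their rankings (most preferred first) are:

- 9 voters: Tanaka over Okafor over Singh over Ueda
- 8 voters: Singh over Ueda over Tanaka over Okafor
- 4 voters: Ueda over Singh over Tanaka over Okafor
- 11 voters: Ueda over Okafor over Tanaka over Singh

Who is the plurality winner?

Ueda

First-place vote totals:
  Ueda: 15
  Singh: 8
  Tanaka: 9
  Okafor: 0
Ueda has the most first-place votes.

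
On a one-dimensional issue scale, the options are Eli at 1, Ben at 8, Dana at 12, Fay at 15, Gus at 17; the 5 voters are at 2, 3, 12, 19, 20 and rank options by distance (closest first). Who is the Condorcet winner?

With single-peaked preferences on a line, the Condorcet winner is the candidate closest to the median voter.
The median voter (position 12) is closest to Dana at 12.
Check: Dana vs Fay — voters closer to Dana: 3 of 5.

Dana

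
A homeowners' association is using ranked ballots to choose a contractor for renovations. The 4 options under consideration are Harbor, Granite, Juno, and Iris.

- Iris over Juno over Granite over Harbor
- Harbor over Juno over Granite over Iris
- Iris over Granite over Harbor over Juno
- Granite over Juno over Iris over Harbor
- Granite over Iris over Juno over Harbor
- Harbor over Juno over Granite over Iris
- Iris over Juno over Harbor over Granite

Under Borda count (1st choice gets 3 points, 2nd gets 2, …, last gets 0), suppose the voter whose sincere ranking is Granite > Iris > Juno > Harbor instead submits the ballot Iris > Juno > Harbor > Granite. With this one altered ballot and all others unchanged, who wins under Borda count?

Borda totals with the altered ballot: Harbor 9, Granite 8, Juno 12, Iris 13.
The winner is unchanged: still Iris.

Iris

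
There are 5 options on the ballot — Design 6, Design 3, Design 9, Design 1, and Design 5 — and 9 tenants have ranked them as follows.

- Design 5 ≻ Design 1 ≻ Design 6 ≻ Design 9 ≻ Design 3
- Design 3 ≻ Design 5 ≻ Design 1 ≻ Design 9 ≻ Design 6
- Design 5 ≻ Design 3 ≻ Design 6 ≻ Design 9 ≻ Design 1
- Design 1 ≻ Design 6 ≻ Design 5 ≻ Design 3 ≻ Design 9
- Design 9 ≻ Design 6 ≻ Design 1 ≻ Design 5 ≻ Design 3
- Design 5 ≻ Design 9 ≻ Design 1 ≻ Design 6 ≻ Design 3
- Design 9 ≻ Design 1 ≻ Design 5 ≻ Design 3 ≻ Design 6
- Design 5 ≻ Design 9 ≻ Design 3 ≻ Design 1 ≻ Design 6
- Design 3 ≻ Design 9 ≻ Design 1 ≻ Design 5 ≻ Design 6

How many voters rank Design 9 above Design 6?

6

Ballots ranking Design 9 above Design 6: 6.
Ballots ranking Design 6 above Design 9: 3.
So 6 of 9 voters prefer Design 9 to Design 6.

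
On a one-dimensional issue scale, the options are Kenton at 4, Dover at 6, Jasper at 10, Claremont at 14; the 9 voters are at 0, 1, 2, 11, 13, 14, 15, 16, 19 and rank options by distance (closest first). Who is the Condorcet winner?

Claremont

With single-peaked preferences on a line, the Condorcet winner is the candidate closest to the median voter.
The median voter (position 13) is closest to Claremont at 14.
Check: Claremont vs Jasper — voters closer to Claremont: 5 of 9.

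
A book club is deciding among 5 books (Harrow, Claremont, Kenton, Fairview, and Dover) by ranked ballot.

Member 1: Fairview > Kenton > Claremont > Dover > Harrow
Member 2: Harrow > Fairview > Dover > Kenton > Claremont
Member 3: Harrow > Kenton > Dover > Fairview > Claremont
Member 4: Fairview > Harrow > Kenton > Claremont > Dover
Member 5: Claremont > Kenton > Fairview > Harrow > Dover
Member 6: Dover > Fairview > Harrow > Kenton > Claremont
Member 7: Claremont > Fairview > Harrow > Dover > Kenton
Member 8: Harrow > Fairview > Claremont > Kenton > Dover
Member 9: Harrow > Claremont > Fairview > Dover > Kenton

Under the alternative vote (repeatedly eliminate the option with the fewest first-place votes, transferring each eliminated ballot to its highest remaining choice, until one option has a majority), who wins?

Round 1: Harrow 4, Claremont 2, Fairview 2, Dover 1, Kenton 0. Kenton has the fewest and is eliminated.
Round 2: Harrow 4, Claremont 2, Fairview 2, Dover 1. Dover has the fewest and is eliminated.
Round 3: Harrow 4, Fairview 3, Claremont 2. Claremont has the fewest and is eliminated.
Round 4: Fairview 5, Harrow 4. Fairview has a majority.

Fairview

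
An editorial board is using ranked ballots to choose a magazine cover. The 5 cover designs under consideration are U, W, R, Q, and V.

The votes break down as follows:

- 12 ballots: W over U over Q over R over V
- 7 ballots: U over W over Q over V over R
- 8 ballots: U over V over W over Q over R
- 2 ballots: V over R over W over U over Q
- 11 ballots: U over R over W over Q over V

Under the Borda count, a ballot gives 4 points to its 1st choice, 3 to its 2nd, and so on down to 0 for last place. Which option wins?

U

Borda scores:
  U: 12·3 + 7·4 + 8·4 + 2·1 + 11·4 = 142
  W: 12·4 + 7·3 + 8·2 + 2·2 + 11·2 = 111
  R: 12·1 + 7·0 + 8·0 + 2·3 + 11·3 = 51
  Q: 12·2 + 7·2 + 8·1 + 2·0 + 11·1 = 57
  V: 12·0 + 7·1 + 8·3 + 2·4 + 11·0 = 39
U has the highest total.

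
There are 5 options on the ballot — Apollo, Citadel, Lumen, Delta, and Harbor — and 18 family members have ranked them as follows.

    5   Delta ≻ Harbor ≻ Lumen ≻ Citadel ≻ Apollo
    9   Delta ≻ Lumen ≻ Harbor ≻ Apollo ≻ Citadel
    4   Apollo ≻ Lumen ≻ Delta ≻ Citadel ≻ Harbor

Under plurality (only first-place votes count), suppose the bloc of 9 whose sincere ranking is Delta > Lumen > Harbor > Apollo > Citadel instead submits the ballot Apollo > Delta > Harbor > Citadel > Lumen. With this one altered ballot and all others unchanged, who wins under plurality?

First-place totals with the altered ballot: Apollo 13, Citadel 0, Lumen 0, Delta 5, Harbor 0.
The switch changes the winner from Delta to Apollo.

Apollo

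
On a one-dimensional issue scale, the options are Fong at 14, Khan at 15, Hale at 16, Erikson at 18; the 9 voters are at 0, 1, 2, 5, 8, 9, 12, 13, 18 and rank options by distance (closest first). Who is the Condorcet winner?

Fong

With single-peaked preferences on a line, the Condorcet winner is the candidate closest to the median voter.
The median voter (position 8) is closest to Fong at 14.
Check: Fong vs Hale — voters closer to Fong: 8 of 9.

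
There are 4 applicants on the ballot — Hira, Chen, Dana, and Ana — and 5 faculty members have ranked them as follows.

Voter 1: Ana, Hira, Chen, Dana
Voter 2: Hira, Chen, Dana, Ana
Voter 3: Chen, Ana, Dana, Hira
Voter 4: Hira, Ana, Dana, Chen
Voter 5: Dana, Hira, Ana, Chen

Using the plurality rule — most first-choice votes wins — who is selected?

First-place vote totals:
  Hira: 2
  Chen: 1
  Dana: 1
  Ana: 1
Hira has the most first-place votes.

Hira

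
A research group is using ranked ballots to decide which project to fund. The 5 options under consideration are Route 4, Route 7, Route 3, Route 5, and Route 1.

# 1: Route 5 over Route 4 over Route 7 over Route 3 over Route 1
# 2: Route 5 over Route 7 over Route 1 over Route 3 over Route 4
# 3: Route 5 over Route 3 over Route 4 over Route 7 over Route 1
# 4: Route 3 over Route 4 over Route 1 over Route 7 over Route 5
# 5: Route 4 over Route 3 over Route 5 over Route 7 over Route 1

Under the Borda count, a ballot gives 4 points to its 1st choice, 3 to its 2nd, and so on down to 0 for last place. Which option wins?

Route 5

Borda scores:
  Route 4: 3 + 0 + 2 + 3 + 4 = 12
  Route 7: 2 + 3 + 1 + 1 + 1 = 8
  Route 3: 1 + 1 + 3 + 4 + 3 = 12
  Route 5: 4 + 4 + 4 + 0 + 2 = 14
  Route 1: 0 + 2 + 0 + 2 + 0 = 4
Route 5 has the highest total.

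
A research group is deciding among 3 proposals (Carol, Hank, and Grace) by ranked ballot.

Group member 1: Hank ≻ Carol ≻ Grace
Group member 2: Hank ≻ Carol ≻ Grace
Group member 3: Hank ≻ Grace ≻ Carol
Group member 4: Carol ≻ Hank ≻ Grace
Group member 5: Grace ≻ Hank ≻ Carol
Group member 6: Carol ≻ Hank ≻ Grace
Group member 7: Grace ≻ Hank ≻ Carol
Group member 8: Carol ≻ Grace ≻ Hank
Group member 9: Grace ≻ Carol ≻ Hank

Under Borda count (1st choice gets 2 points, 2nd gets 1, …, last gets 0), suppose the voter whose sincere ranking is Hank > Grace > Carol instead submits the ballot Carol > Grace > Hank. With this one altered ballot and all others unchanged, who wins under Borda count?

Carol

Borda totals with the altered ballot: Carol 11, Hank 8, Grace 8.
The switch changes the winner from Hank to Carol.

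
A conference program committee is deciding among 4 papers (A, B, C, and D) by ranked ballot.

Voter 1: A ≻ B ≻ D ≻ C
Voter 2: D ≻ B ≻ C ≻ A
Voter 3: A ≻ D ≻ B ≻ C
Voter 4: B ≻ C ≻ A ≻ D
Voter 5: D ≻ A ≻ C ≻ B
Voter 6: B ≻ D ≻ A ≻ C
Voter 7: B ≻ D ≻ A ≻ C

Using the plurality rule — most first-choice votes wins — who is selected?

First-place vote totals:
  A: 2
  B: 3
  C: 0
  D: 2
B has the most first-place votes.

B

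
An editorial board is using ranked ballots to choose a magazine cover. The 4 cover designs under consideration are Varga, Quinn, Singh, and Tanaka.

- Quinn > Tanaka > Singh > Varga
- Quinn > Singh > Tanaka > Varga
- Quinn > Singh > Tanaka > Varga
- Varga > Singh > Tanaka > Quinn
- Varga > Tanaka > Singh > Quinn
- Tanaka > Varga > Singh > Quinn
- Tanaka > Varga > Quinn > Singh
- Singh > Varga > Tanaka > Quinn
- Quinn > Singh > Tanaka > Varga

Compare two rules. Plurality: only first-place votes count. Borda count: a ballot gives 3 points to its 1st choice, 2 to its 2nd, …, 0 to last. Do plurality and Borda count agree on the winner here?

Plurality first-place counts: Varga 2, Quinn 4, Singh 1, Tanaka 2 → Quinn.
Borda totals: Varga 12, Quinn 13, Singh 14, Tanaka 15 → Tanaka.
The two rules disagree: plurality picks Quinn, Borda picks Tanaka.

No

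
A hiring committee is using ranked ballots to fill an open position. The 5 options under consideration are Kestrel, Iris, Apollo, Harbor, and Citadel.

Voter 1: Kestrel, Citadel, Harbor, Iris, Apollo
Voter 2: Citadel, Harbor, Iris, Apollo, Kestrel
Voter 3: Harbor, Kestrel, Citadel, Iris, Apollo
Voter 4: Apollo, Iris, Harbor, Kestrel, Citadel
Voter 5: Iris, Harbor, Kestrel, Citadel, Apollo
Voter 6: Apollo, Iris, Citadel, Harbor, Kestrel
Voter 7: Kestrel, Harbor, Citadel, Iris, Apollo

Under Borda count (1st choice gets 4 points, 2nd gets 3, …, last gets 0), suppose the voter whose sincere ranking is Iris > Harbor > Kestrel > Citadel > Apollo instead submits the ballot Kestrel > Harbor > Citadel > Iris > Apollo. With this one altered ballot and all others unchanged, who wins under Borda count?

Borda totals with the altered ballot: Kestrel 16, Iris 12, Apollo 9, Harbor 18, Citadel 15.
The winner is unchanged: still Harbor.

Harbor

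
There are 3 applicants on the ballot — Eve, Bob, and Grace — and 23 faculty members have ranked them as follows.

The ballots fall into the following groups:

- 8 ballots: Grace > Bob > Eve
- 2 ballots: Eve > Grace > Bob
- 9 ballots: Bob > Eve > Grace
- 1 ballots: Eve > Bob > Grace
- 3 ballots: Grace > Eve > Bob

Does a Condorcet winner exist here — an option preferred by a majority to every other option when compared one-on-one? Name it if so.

No Condorcet winner

Head-to-head results (23 voters total):
Eve vs Bob: Bob wins 17–6.
Eve vs Grace: Eve wins 12–11.
Bob vs Grace: Grace wins 13–10.
No candidate beats all others: Eve beats Grace beats Bob beats Eve, a majority cycle.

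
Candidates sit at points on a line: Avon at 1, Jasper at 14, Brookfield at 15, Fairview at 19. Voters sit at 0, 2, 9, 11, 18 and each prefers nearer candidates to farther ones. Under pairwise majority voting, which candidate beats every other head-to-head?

With single-peaked preferences on a line, the Condorcet winner is the candidate closest to the median voter.
The median voter (position 9) is closest to Jasper at 14.
Check: Jasper vs Brookfield — voters closer to Jasper: 4 of 5.

Jasper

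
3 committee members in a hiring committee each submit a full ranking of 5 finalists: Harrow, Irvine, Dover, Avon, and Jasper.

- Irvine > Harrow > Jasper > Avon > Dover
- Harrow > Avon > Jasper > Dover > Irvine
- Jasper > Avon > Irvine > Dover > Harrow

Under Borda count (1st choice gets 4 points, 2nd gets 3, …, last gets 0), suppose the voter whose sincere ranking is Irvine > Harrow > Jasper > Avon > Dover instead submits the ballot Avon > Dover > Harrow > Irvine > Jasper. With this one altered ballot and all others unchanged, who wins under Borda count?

Borda totals with the altered ballot: Harrow 6, Irvine 3, Dover 5, Avon 10, Jasper 6.
The switch changes the winner from Jasper to Avon.

Avon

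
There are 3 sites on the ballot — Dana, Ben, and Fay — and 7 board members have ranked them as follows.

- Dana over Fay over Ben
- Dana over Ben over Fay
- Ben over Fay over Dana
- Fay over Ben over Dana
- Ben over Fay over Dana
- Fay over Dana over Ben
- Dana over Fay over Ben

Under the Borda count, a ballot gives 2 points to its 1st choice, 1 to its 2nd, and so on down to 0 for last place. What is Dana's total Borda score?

7

Borda scores:
  Dana: 2 + 2 + 0 + 0 + 0 + 1 + 2 = 7
  Ben: 0 + 1 + 2 + 1 + 2 + 0 + 0 = 6
  Fay: 1 + 0 + 1 + 2 + 1 + 2 + 1 = 8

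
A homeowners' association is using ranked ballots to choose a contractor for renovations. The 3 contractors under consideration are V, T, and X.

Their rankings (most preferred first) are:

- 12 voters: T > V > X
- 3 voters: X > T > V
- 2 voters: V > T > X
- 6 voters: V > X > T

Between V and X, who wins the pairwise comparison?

V

Ballots ranking V above X: 12+2+6 = 20.
Ballots ranking X above V: 3.
V wins the head-to-head, 20–3.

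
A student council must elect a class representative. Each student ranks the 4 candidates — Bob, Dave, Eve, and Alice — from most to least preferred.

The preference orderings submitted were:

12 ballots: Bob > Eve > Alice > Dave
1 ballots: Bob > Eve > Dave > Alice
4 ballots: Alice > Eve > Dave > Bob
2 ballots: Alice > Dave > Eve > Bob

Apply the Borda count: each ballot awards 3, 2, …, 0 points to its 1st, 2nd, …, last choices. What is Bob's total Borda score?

39

Borda scores:
  Bob: 12·3 + 3 + 4·0 + 2·0 = 39
  Dave: 12·0 + 1 + 4·1 + 2·2 = 9
  Eve: 12·2 + 2 + 4·2 + 2·1 = 36
  Alice: 12·1 + 0 + 4·3 + 2·3 = 30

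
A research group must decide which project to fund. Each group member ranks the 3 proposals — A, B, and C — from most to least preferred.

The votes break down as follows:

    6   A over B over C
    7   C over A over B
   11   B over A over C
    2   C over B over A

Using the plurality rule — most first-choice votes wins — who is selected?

First-place vote totals:
  A: 6
  B: 11
  C: 9
B has the most first-place votes.

B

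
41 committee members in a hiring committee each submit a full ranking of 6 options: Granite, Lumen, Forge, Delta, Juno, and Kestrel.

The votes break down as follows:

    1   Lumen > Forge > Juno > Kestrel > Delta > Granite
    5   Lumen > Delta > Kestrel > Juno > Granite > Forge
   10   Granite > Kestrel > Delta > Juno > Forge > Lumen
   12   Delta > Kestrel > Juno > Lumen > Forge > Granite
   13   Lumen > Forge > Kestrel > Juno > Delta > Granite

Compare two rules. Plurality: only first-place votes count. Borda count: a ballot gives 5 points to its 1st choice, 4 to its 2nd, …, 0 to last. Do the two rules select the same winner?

No

Plurality first-place counts: Granite 10, Lumen 19, Forge 0, Delta 12, Juno 0, Kestrel 0 → Lumen.
Borda totals: Granite 55, Lumen 119, Forge 78, Delta 124, Juno 95, Kestrel 144 → Kestrel.
The two rules disagree: plurality picks Lumen, Borda picks Kestrel.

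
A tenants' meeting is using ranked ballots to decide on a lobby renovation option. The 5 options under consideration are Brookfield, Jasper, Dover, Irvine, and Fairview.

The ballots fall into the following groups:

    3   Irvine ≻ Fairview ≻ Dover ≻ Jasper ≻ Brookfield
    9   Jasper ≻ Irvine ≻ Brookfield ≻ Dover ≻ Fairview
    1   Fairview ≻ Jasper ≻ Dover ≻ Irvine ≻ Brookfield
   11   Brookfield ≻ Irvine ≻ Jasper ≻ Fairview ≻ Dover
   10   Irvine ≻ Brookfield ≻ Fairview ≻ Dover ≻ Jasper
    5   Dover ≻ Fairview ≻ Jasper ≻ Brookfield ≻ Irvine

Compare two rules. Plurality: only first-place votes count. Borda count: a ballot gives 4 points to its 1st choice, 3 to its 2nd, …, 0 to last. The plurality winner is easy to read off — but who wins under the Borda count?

Irvine

Plurality first-place counts: Brookfield 11, Jasper 9, Dover 5, Irvine 13, Fairview 1 → Irvine.
Borda totals: Brookfield 97, Jasper 74, Dover 47, Irvine 113, Fairview 59 → Irvine.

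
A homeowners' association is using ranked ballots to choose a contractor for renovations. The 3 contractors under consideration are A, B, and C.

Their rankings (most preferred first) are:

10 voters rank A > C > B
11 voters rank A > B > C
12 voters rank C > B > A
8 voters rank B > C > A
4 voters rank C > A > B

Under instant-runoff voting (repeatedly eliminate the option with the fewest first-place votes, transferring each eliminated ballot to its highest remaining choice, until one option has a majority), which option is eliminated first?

B

Round 1: A 21, C 16, B 8. B has the fewest and is eliminated.
Round 2: C 24, A 21. C has a majority.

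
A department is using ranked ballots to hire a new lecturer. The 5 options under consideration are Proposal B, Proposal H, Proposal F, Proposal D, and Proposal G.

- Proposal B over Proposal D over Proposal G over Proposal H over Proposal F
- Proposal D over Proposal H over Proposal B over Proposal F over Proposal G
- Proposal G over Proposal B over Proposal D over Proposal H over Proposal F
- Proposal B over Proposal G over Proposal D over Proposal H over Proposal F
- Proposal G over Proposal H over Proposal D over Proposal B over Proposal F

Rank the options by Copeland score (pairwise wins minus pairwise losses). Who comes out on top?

Proposal B

Pairwise results:
  Proposal B vs Proposal H: Proposal B wins 3–2.
  Proposal B vs Proposal F: Proposal B wins 5–0.
  Proposal B vs Proposal D: Proposal B wins 3–2.
  Proposal B vs Proposal G: Proposal B wins 3–2.
  Proposal H vs Proposal F: Proposal H wins 5–0.
  Proposal H vs Proposal D: Proposal D wins 4–1.
  Proposal H vs Proposal G: Proposal G wins 4–1.
  Proposal F vs Proposal D: Proposal D wins 5–0.
  Proposal F vs Proposal G: Proposal G wins 4–1.
  Proposal D vs Proposal G: Proposal G wins 3–2.
Copeland scores (wins − losses):
  Proposal B: 4 − 0 = 4
  Proposal H: 1 − 3 = -2
  Proposal F: 0 − 4 = -4
  Proposal D: 2 − 2 = 0
  Proposal G: 3 − 1 = 2
Proposal B has the best Copeland score.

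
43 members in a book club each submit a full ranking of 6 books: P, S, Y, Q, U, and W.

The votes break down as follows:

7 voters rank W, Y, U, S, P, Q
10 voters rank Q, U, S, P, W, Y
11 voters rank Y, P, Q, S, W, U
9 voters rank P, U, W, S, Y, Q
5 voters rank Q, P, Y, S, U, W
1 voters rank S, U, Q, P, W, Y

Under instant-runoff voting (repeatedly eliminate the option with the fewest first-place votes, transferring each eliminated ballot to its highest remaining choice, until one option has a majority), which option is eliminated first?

U

Round 1: Q 15, Y 11, P 9, W 7, S 1, U 0. U has the fewest and is eliminated.
Round 2: Q 15, Y 11, P 9, W 7, S 1. S has the fewest and is eliminated.
Round 3: Q 16, Y 11, P 9, W 7. W has the fewest and is eliminated.
Round 4: Y 18, Q 16, P 9. P has the fewest and is eliminated.
Round 5: Y 27, Q 16. Y has a majority.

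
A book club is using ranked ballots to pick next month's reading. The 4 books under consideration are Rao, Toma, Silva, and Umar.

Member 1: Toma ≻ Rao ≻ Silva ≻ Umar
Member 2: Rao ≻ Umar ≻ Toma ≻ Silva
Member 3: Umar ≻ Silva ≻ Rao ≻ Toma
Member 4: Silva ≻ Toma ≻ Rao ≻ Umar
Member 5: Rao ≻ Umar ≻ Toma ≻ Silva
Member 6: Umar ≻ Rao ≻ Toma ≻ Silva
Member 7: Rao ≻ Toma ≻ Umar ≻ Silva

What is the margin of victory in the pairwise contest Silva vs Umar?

3

Ballots ranking Silva above Umar: 2.
Ballots ranking Umar above Silva: 5.
Umar wins 5–2, a margin of 3.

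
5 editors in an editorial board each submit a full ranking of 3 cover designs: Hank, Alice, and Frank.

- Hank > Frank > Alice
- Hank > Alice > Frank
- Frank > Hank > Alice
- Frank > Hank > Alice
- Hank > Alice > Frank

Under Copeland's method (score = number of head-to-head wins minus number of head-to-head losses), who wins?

Pairwise results:
  Hank vs Alice: Hank wins 5–0.
  Hank vs Frank: Hank wins 3–2.
  Alice vs Frank: Frank wins 3–2.
Copeland scores (wins − losses):
  Hank: 2 − 0 = 2
  Alice: 0 − 2 = -2
  Frank: 1 − 1 = 0
Hank has the best Copeland score.

Hank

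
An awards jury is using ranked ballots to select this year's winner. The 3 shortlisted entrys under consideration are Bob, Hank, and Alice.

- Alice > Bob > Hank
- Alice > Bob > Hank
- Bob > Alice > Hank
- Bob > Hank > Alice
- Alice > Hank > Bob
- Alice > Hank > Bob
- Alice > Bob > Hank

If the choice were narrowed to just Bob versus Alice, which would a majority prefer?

Alice

Ballots ranking Bob above Alice: 2.
Ballots ranking Alice above Bob: 5.
Alice wins the head-to-head, 5–2.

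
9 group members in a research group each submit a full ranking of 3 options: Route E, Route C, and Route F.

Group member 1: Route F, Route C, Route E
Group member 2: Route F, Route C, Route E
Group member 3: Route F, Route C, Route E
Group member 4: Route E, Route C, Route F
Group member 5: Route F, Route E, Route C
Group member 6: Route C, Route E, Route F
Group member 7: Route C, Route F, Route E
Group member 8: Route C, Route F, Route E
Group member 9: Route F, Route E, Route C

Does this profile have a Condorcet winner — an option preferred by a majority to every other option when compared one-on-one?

Yes

Head-to-head results (9 voters total):
Route E vs Route C: Route C wins 6–3.
Route E vs Route F: Route F wins 7–2.
Route C vs Route F: Route F wins 5–4.
Route F beats each rival — Route E (7–2), Route C (5–4) — so Route F is the Condorcet winner.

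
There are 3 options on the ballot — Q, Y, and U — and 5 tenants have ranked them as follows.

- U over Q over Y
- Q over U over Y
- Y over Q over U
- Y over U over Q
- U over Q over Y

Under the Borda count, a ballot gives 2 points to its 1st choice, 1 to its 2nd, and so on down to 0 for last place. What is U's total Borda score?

6

Borda scores:
  Q: 1 + 2 + 1 + 0 + 1 = 5
  Y: 0 + 0 + 2 + 2 + 0 = 4
  U: 2 + 1 + 0 + 1 + 2 = 6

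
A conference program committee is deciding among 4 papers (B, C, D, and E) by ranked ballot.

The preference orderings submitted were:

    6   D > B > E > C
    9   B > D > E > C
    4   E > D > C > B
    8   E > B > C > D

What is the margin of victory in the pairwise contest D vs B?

7

Ballots ranking D above B: 6+4 = 10.
Ballots ranking B above D: 9+8 = 17.
B wins 17–10, a margin of 7.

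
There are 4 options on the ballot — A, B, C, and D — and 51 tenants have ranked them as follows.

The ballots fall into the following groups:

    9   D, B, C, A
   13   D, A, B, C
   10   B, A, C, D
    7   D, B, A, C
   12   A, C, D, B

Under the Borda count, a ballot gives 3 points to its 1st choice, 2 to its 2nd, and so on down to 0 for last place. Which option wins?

Borda scores:
  A: 9·0 + 13·2 + 10·2 + 7·1 + 12·3 = 89
  B: 9·2 + 13·1 + 10·3 + 7·2 + 12·0 = 75
  C: 9·1 + 13·0 + 10·1 + 7·0 + 12·2 = 43
  D: 9·3 + 13·3 + 10·0 + 7·3 + 12·1 = 99
D has the highest total.

D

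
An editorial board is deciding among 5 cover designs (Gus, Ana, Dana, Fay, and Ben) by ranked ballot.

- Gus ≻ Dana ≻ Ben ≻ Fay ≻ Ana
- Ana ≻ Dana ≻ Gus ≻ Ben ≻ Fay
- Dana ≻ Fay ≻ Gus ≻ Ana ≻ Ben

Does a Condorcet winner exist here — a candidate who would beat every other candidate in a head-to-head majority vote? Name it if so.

Dana

Head-to-head results (3 voters total):
Gus vs Ana: Gus wins 2–1.
Gus vs Dana: Dana wins 2–1.
Gus vs Fay: Gus wins 2–1.
Gus vs Ben: Gus wins 3–0.
Ana vs Dana: Dana wins 2–1.
Ana vs Fay: Fay wins 2–1.
Ana vs Ben: Ana wins 2–1.
Dana vs Fay: Dana wins 3–0.
Dana vs Ben: Dana wins 3–0.
Fay vs Ben: Ben wins 2–1.
Dana beats each rival — Gus (2–1), Ana (2–1), Fay (3–0), Ben (3–0) — so Dana is the Condorcet winner.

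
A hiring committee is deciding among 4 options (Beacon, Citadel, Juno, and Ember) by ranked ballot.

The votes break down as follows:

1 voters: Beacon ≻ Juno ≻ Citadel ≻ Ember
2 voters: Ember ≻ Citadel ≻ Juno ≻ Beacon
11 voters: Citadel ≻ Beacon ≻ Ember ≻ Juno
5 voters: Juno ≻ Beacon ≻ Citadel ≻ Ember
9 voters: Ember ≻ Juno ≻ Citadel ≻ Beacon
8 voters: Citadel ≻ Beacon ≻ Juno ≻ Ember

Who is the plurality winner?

First-place vote totals:
  Beacon: 1
  Citadel: 19
  Juno: 5
  Ember: 11
Citadel has the most first-place votes.

Citadel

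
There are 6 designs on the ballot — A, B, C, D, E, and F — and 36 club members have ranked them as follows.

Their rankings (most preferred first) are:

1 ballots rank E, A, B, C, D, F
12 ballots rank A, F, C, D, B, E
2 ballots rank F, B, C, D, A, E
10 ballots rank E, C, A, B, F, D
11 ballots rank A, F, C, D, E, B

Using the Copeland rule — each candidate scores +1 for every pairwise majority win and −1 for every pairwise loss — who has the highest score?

Pairwise results:
  A vs B: A wins 34–2.
  A vs C: A wins 24–12.
  A vs D: A wins 34–2.
  A vs E: A wins 25–11.
  A vs F: A wins 34–2.
  B vs C: C wins 33–3.
  B vs D: D wins 23–13.
  B vs E: E wins 22–14.
  B vs F: F wins 25–11.
  C vs D: C wins 36–0.
  C vs E: C wins 25–11.
  C vs F: F wins 25–11.
  D vs E: D wins 25–11.
  D vs F: F wins 35–1.
  E vs F: F wins 25–11.
Copeland scores (wins − losses):
  A: 5 − 0 = 5
  B: 0 − 5 = -5
  C: 3 − 2 = 1
  D: 2 − 3 = -1
  E: 1 − 4 = -3
  F: 4 − 1 = 3
A has the best Copeland score.

A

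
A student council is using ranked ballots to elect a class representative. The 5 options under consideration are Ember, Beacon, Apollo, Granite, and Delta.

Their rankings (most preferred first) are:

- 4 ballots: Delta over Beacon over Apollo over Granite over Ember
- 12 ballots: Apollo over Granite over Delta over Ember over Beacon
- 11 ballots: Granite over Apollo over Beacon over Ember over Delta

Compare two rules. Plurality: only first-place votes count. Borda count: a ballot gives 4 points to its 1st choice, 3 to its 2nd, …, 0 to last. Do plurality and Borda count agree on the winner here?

Plurality first-place counts: Ember 0, Beacon 0, Apollo 12, Granite 11, Delta 4 → Apollo.
Borda totals: Ember 23, Beacon 34, Apollo 89, Granite 84, Delta 40 → Apollo.
The two rules agree on Apollo.

Yes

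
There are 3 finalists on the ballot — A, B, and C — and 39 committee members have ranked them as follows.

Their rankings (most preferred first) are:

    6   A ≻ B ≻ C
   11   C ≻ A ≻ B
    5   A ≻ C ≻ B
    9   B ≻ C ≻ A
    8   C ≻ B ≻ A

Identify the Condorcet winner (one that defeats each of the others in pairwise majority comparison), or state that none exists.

C

Head-to-head results (39 voters total):
A vs B: A wins 22–17.
A vs C: C wins 28–11.
B vs C: C wins 24–15.
C beats each rival — A (28–11), B (24–15) — so C is the Condorcet winner.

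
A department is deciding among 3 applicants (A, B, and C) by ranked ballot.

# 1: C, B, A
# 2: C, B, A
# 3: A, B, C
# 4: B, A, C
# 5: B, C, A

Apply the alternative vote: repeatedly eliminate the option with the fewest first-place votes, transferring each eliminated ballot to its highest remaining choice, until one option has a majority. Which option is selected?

Round 1: B 2, C 2, A 1. A has the fewest and is eliminated.
Round 2: B 3, C 2. B has a majority.

B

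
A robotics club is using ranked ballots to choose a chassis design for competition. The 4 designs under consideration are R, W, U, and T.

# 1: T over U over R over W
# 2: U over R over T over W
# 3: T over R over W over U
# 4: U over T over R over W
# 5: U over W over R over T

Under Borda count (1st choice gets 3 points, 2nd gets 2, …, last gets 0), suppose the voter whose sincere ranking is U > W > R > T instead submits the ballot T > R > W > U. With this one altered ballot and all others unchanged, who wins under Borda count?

Borda totals with the altered ballot: R 8, W 2, U 8, T 12.
The switch changes the winner from U to T.

T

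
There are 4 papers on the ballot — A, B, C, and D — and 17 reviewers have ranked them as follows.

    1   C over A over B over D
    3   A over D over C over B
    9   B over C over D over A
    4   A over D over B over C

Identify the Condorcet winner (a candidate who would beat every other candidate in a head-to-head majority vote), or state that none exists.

Head-to-head results (17 voters total):
A vs B: B wins 9–8.
A vs C: C wins 10–7.
A vs D: D wins 9–8.
B vs C: B wins 13–4.
B vs D: B wins 10–7.
C vs D: C wins 10–7.
B beats each rival — A (9–8), C (13–4), D (10–7) — so B is the Condorcet winner.

B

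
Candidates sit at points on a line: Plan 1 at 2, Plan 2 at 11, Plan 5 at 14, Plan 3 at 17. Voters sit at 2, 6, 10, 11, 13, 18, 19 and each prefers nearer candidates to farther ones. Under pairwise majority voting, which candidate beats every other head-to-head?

With single-peaked preferences on a line, the Condorcet winner is the candidate closest to the median voter.
The median voter (position 11) is closest to Plan 2 at 11.
Check: Plan 2 vs Plan 3 — voters closer to Plan 2: 5 of 7.

Plan 2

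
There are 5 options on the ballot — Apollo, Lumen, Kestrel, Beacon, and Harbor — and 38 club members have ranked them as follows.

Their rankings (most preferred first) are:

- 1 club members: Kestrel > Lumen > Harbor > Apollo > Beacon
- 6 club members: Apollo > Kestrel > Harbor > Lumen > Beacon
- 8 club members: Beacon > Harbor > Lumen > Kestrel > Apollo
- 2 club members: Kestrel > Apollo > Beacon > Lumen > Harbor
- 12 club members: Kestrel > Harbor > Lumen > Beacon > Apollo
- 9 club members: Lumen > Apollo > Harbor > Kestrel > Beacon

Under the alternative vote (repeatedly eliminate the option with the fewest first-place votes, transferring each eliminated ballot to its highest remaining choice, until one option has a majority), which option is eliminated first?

Round 1: Kestrel 15, Lumen 9, Beacon 8, Apollo 6, Harbor 0. Harbor has the fewest and is eliminated.
Round 2: Kestrel 15, Lumen 9, Beacon 8, Apollo 6. Apollo has the fewest and is eliminated.
Round 3: Kestrel 21, Lumen 9, Beacon 8. Kestrel has a majority.

Harbor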